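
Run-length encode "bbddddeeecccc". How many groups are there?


Input: bbddddeeecccc
Scanning for consecutive runs:
  Group 1: 'b' x 2 (positions 0-1)
  Group 2: 'd' x 4 (positions 2-5)
  Group 3: 'e' x 3 (positions 6-8)
  Group 4: 'c' x 4 (positions 9-12)
Total groups: 4

4


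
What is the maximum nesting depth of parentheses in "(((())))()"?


Input: "(((())))()"
Tracking depth:
  Position 0 '(': depth becomes 1
  Position 1 '(': depth becomes 2
  Position 2 '(': depth becomes 3
  Position 3 '(': depth becomes 4
  Position 4 ')': depth becomes 3
  Position 5 ')': depth becomes 2
  Position 6 ')': depth becomes 1
  Position 7 ')': depth becomes 0
  Position 8 '(': depth becomes 1
  Position 9 ')': depth becomes 0
Maximum depth reached: 4

4


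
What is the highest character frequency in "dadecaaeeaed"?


Input: dadecaaeeaed
Character counts:
  'a': 4
  'c': 1
  'd': 3
  'e': 4
Maximum frequency: 4

4


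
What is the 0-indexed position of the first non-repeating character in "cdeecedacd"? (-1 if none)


Input: cdeecedacd
Character frequencies:
  'a': 1
  'c': 3
  'd': 3
  'e': 3
Scanning left to right for freq == 1:
  Position 0 ('c'): freq=3, skip
  Position 1 ('d'): freq=3, skip
  Position 2 ('e'): freq=3, skip
  Position 3 ('e'): freq=3, skip
  Position 4 ('c'): freq=3, skip
  Position 5 ('e'): freq=3, skip
  Position 6 ('d'): freq=3, skip
  Position 7 ('a'): unique! => answer = 7

7


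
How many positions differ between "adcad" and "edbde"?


Comparing "adcad" and "edbde" position by position:
  Position 0: 'a' vs 'e' => DIFFER
  Position 1: 'd' vs 'd' => same
  Position 2: 'c' vs 'b' => DIFFER
  Position 3: 'a' vs 'd' => DIFFER
  Position 4: 'd' vs 'e' => DIFFER
Positions that differ: 4

4


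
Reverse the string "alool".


Input: alool
Reading characters right to left:
  Position 4: 'l'
  Position 3: 'o'
  Position 2: 'o'
  Position 1: 'l'
  Position 0: 'a'
Reversed: loola

loola


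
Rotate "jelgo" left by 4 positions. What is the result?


Input: "jelgo", rotate left by 4
First 4 characters: "jelg"
Remaining characters: "o"
Concatenate remaining + first: "o" + "jelg" = "ojelg"

ojelg


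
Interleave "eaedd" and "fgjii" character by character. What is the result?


Interleaving "eaedd" and "fgjii":
  Position 0: 'e' from first, 'f' from second => "ef"
  Position 1: 'a' from first, 'g' from second => "ag"
  Position 2: 'e' from first, 'j' from second => "ej"
  Position 3: 'd' from first, 'i' from second => "di"
  Position 4: 'd' from first, 'i' from second => "di"
Result: efagejdidi

efagejdidi


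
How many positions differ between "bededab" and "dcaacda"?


Comparing "bededab" and "dcaacda" position by position:
  Position 0: 'b' vs 'd' => DIFFER
  Position 1: 'e' vs 'c' => DIFFER
  Position 2: 'd' vs 'a' => DIFFER
  Position 3: 'e' vs 'a' => DIFFER
  Position 4: 'd' vs 'c' => DIFFER
  Position 5: 'a' vs 'd' => DIFFER
  Position 6: 'b' vs 'a' => DIFFER
Positions that differ: 7

7


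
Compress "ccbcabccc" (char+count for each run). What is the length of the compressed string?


Input: ccbcabccc
Runs:
  'c' x 2 => "c2"
  'b' x 1 => "b1"
  'c' x 1 => "c1"
  'a' x 1 => "a1"
  'b' x 1 => "b1"
  'c' x 3 => "c3"
Compressed: "c2b1c1a1b1c3"
Compressed length: 12

12


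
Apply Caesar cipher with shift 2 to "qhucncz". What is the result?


Caesar cipher: shift "qhucncz" by 2
  'q' (pos 16) + 2 = pos 18 = 's'
  'h' (pos 7) + 2 = pos 9 = 'j'
  'u' (pos 20) + 2 = pos 22 = 'w'
  'c' (pos 2) + 2 = pos 4 = 'e'
  'n' (pos 13) + 2 = pos 15 = 'p'
  'c' (pos 2) + 2 = pos 4 = 'e'
  'z' (pos 25) + 2 = pos 1 = 'b'
Result: sjwepeb

sjwepeb


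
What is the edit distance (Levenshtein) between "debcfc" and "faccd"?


Computing edit distance: "debcfc" -> "faccd"
DP table:
           f    a    c    c    d
      0    1    2    3    4    5
  d   1    1    2    3    4    4
  e   2    2    2    3    4    5
  b   3    3    3    3    4    5
  c   4    4    4    3    3    4
  f   5    4    5    4    4    4
  c   6    5    5    5    4    5
Edit distance = dp[6][5] = 5

5


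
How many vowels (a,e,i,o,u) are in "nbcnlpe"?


Input: nbcnlpe
Checking each character:
  'n' at position 0: consonant
  'b' at position 1: consonant
  'c' at position 2: consonant
  'n' at position 3: consonant
  'l' at position 4: consonant
  'p' at position 5: consonant
  'e' at position 6: vowel (running total: 1)
Total vowels: 1

1


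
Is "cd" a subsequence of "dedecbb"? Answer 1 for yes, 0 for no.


Check if "cd" is a subsequence of "dedecbb"
Greedy scan:
  Position 0 ('d'): no match needed
  Position 1 ('e'): no match needed
  Position 2 ('d'): no match needed
  Position 3 ('e'): no match needed
  Position 4 ('c'): matches sub[0] = 'c'
  Position 5 ('b'): no match needed
  Position 6 ('b'): no match needed
Only matched 1/2 characters => not a subsequence

0


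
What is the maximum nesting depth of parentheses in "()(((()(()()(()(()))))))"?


Input: "()(((()(()()(()(()))))))"
Tracking depth:
  Position 0 '(': depth becomes 1
  Position 1 ')': depth becomes 0
  Position 2 '(': depth becomes 1
  Position 3 '(': depth becomes 2
  Position 4 '(': depth becomes 3
  Position 5 '(': depth becomes 4
  Position 6 ')': depth becomes 3
  Position 7 '(': depth becomes 4
  Position 8 '(': depth becomes 5
  Position 9 ')': depth becomes 4
  Position 10 '(': depth becomes 5
  Position 11 ')': depth becomes 4
  Position 12 '(': depth becomes 5
  Position 13 '(': depth becomes 6
  Position 14 ')': depth becomes 5
  Position 15 '(': depth becomes 6
  Position 16 '(': depth becomes 7
  Position 17 ')': depth becomes 6
  Position 18 ')': depth becomes 5
  Position 19 ')': depth becomes 4
  Position 20 ')': depth becomes 3
  Position 21 ')': depth becomes 2
  Position 22 ')': depth becomes 1
  Position 23 ')': depth becomes 0
Maximum depth reached: 7

7


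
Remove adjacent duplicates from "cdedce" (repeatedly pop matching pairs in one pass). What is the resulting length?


Input: cdedce
Stack-based adjacent duplicate removal:
  Read 'c': push. Stack: c
  Read 'd': push. Stack: cd
  Read 'e': push. Stack: cde
  Read 'd': push. Stack: cded
  Read 'c': push. Stack: cdedc
  Read 'e': push. Stack: cdedce
Final stack: "cdedce" (length 6)

6


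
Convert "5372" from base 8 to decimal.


Input: "5372" in base 8
Positional expansion:
  Digit '5' (value 5) x 8^3 = 2560
  Digit '3' (value 3) x 8^2 = 192
  Digit '7' (value 7) x 8^1 = 56
  Digit '2' (value 2) x 8^0 = 2
Sum = 2810

2810


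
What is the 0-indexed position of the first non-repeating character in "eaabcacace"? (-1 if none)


Input: eaabcacace
Character frequencies:
  'a': 4
  'b': 1
  'c': 3
  'e': 2
Scanning left to right for freq == 1:
  Position 0 ('e'): freq=2, skip
  Position 1 ('a'): freq=4, skip
  Position 2 ('a'): freq=4, skip
  Position 3 ('b'): unique! => answer = 3

3


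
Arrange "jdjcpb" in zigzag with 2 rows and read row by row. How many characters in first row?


Zigzag "jdjcpb" into 2 rows:
Placing characters:
  'j' => row 0
  'd' => row 1
  'j' => row 0
  'c' => row 1
  'p' => row 0
  'b' => row 1
Rows:
  Row 0: "jjp"
  Row 1: "dcb"
First row length: 3

3


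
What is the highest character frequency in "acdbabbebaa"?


Input: acdbabbebaa
Character counts:
  'a': 4
  'b': 4
  'c': 1
  'd': 1
  'e': 1
Maximum frequency: 4

4


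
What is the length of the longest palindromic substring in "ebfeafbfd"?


Input: "ebfeafbfd"
Checking substrings for palindromes:
  [5:8] "fbf" (len 3) => palindrome
Longest palindromic substring: "fbf" with length 3

3


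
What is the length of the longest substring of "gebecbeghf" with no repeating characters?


Input: "gebecbeghf"
Sliding window (track last position of each char):
  Position 0 ('g'): window [0,0] length 1 -- new best
  Position 1 ('e'): window [0,1] length 2 -- new best
  Position 2 ('b'): window [0,2] length 3 -- new best
  Position 3 ('e'): repeat (last at 1), move window start to 2
  Position 3 ('e'): window [2,3] length 2
  Position 4 ('c'): window [2,4] length 3
  Position 5 ('b'): repeat (last at 2), move window start to 3
  Position 5 ('b'): window [3,5] length 3
  Position 6 ('e'): repeat (last at 3), move window start to 4
  Position 6 ('e'): window [4,6] length 3
  Position 7 ('g'): window [4,7] length 4 -- new best
  Position 8 ('h'): window [4,8] length 5 -- new best
  Position 9 ('f'): window [4,9] length 6 -- new best
Longest substring with no repeats: "cbeghf" with length 6

6


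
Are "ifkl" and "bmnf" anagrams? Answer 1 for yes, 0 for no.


Strings: "ifkl", "bmnf"
Sorted first:  fikl
Sorted second: bfmn
Differ at position 0: 'f' vs 'b' => not anagrams

0


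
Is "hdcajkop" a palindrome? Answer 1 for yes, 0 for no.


Input: hdcajkop
Reversed: pokjacdh
  Compare pos 0 ('h') with pos 7 ('p'): MISMATCH
  Compare pos 1 ('d') with pos 6 ('o'): MISMATCH
  Compare pos 2 ('c') with pos 5 ('k'): MISMATCH
  Compare pos 3 ('a') with pos 4 ('j'): MISMATCH
Result: not a palindrome

0


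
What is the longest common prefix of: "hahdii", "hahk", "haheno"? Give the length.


Words: hahdii, hahk, haheno
  Position 0: all 'h' => match
  Position 1: all 'a' => match
  Position 2: all 'h' => match
  Position 3: ('d', 'k', 'e') => mismatch, stop
LCP = "hah" (length 3)

3


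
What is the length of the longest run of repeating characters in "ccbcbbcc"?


Input: "ccbcbbcc"
Scanning for longest run:
  Position 1 ('c'): continues run of 'c', length=2
  Position 2 ('b'): new char, reset run to 1
  Position 3 ('c'): new char, reset run to 1
  Position 4 ('b'): new char, reset run to 1
  Position 5 ('b'): continues run of 'b', length=2
  Position 6 ('c'): new char, reset run to 1
  Position 7 ('c'): continues run of 'c', length=2
Longest run: 'c' with length 2

2


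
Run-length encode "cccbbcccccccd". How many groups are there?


Input: cccbbcccccccd
Scanning for consecutive runs:
  Group 1: 'c' x 3 (positions 0-2)
  Group 2: 'b' x 2 (positions 3-4)
  Group 3: 'c' x 7 (positions 5-11)
  Group 4: 'd' x 1 (positions 12-12)
Total groups: 4

4


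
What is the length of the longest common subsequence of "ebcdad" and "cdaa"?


LCS of "ebcdad" and "cdaa"
DP table:
           c    d    a    a
      0    0    0    0    0
  e   0    0    0    0    0
  b   0    0    0    0    0
  c   0    1    1    1    1
  d   0    1    2    2    2
  a   0    1    2    3    3
  d   0    1    2    3    3
LCS length = dp[6][4] = 3

3


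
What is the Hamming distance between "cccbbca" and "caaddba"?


Comparing "cccbbca" and "caaddba" position by position:
  Position 0: 'c' vs 'c' => same
  Position 1: 'c' vs 'a' => differ
  Position 2: 'c' vs 'a' => differ
  Position 3: 'b' vs 'd' => differ
  Position 4: 'b' vs 'd' => differ
  Position 5: 'c' vs 'b' => differ
  Position 6: 'a' vs 'a' => same
Total differences (Hamming distance): 5

5


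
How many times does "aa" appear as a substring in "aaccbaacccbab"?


Searching for "aa" in "aaccbaacccbab"
Scanning each position:
  Position 0: "aa" => MATCH
  Position 1: "ac" => no
  Position 2: "cc" => no
  Position 3: "cb" => no
  Position 4: "ba" => no
  Position 5: "aa" => MATCH
  Position 6: "ac" => no
  Position 7: "cc" => no
  Position 8: "cc" => no
  Position 9: "cb" => no
  Position 10: "ba" => no
  Position 11: "ab" => no
Total occurrences: 2

2


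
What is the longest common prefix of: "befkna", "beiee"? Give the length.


Words: befkna, beiee
  Position 0: all 'b' => match
  Position 1: all 'e' => match
  Position 2: ('f', 'i') => mismatch, stop
LCP = "be" (length 2)

2


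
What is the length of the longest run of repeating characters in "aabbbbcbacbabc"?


Input: "aabbbbcbacbabc"
Scanning for longest run:
  Position 1 ('a'): continues run of 'a', length=2
  Position 2 ('b'): new char, reset run to 1
  Position 3 ('b'): continues run of 'b', length=2
  Position 4 ('b'): continues run of 'b', length=3
  Position 5 ('b'): continues run of 'b', length=4
  Position 6 ('c'): new char, reset run to 1
  Position 7 ('b'): new char, reset run to 1
  Position 8 ('a'): new char, reset run to 1
  Position 9 ('c'): new char, reset run to 1
  Position 10 ('b'): new char, reset run to 1
  Position 11 ('a'): new char, reset run to 1
  Position 12 ('b'): new char, reset run to 1
  Position 13 ('c'): new char, reset run to 1
Longest run: 'b' with length 4

4


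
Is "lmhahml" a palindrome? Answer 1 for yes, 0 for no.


Input: lmhahml
Reversed: lmhahml
  Compare pos 0 ('l') with pos 6 ('l'): match
  Compare pos 1 ('m') with pos 5 ('m'): match
  Compare pos 2 ('h') with pos 4 ('h'): match
Result: palindrome

1


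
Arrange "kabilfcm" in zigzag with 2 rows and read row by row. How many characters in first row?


Zigzag "kabilfcm" into 2 rows:
Placing characters:
  'k' => row 0
  'a' => row 1
  'b' => row 0
  'i' => row 1
  'l' => row 0
  'f' => row 1
  'c' => row 0
  'm' => row 1
Rows:
  Row 0: "kblc"
  Row 1: "aifm"
First row length: 4

4


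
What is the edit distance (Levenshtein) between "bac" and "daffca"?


Computing edit distance: "bac" -> "daffca"
DP table:
           d    a    f    f    c    a
      0    1    2    3    4    5    6
  b   1    1    2    3    4    5    6
  a   2    2    1    2    3    4    5
  c   3    3    2    2    3    3    4
Edit distance = dp[3][6] = 4

4


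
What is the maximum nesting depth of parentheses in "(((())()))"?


Input: "(((())()))"
Tracking depth:
  Position 0 '(': depth becomes 1
  Position 1 '(': depth becomes 2
  Position 2 '(': depth becomes 3
  Position 3 '(': depth becomes 4
  Position 4 ')': depth becomes 3
  Position 5 ')': depth becomes 2
  Position 6 '(': depth becomes 3
  Position 7 ')': depth becomes 2
  Position 8 ')': depth becomes 1
  Position 9 ')': depth becomes 0
Maximum depth reached: 4

4


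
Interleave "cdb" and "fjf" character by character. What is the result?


Interleaving "cdb" and "fjf":
  Position 0: 'c' from first, 'f' from second => "cf"
  Position 1: 'd' from first, 'j' from second => "dj"
  Position 2: 'b' from first, 'f' from second => "bf"
Result: cfdjbf

cfdjbf


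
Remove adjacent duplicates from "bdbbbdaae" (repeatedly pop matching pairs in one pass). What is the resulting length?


Input: bdbbbdaae
Stack-based adjacent duplicate removal:
  Read 'b': push. Stack: b
  Read 'd': push. Stack: bd
  Read 'b': push. Stack: bdb
  Read 'b': matches stack top 'b' => pop. Stack: bd
  Read 'b': push. Stack: bdb
  Read 'd': push. Stack: bdbd
  Read 'a': push. Stack: bdbda
  Read 'a': matches stack top 'a' => pop. Stack: bdbd
  Read 'e': push. Stack: bdbde
Final stack: "bdbde" (length 5)

5


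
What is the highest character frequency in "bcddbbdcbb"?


Input: bcddbbdcbb
Character counts:
  'b': 5
  'c': 2
  'd': 3
Maximum frequency: 5

5


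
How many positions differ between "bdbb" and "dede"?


Comparing "bdbb" and "dede" position by position:
  Position 0: 'b' vs 'd' => DIFFER
  Position 1: 'd' vs 'e' => DIFFER
  Position 2: 'b' vs 'd' => DIFFER
  Position 3: 'b' vs 'e' => DIFFER
Positions that differ: 4

4


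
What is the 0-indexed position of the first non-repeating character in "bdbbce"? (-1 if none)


Input: bdbbce
Character frequencies:
  'b': 3
  'c': 1
  'd': 1
  'e': 1
Scanning left to right for freq == 1:
  Position 0 ('b'): freq=3, skip
  Position 1 ('d'): unique! => answer = 1

1


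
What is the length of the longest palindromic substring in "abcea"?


Input: "abcea"
Checking substrings for palindromes:
  No multi-char palindromic substrings found
Longest palindromic substring: "a" with length 1

1


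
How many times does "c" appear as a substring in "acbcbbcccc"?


Searching for "c" in "acbcbbcccc"
Scanning each position:
  Position 0: "a" => no
  Position 1: "c" => MATCH
  Position 2: "b" => no
  Position 3: "c" => MATCH
  Position 4: "b" => no
  Position 5: "b" => no
  Position 6: "c" => MATCH
  Position 7: "c" => MATCH
  Position 8: "c" => MATCH
  Position 9: "c" => MATCH
Total occurrences: 6

6


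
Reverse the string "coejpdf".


Input: coejpdf
Reading characters right to left:
  Position 6: 'f'
  Position 5: 'd'
  Position 4: 'p'
  Position 3: 'j'
  Position 2: 'e'
  Position 1: 'o'
  Position 0: 'c'
Reversed: fdpjeoc

fdpjeoc


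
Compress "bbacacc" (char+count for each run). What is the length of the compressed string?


Input: bbacacc
Runs:
  'b' x 2 => "b2"
  'a' x 1 => "a1"
  'c' x 1 => "c1"
  'a' x 1 => "a1"
  'c' x 2 => "c2"
Compressed: "b2a1c1a1c2"
Compressed length: 10

10


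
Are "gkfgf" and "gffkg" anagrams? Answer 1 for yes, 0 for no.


Strings: "gkfgf", "gffkg"
Sorted first:  ffggk
Sorted second: ffggk
Sorted forms match => anagrams

1


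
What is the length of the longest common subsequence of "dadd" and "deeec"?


LCS of "dadd" and "deeec"
DP table:
           d    e    e    e    c
      0    0    0    0    0    0
  d   0    1    1    1    1    1
  a   0    1    1    1    1    1
  d   0    1    1    1    1    1
  d   0    1    1    1    1    1
LCS length = dp[4][5] = 1

1


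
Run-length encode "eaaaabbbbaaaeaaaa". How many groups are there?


Input: eaaaabbbbaaaeaaaa
Scanning for consecutive runs:
  Group 1: 'e' x 1 (positions 0-0)
  Group 2: 'a' x 4 (positions 1-4)
  Group 3: 'b' x 4 (positions 5-8)
  Group 4: 'a' x 3 (positions 9-11)
  Group 5: 'e' x 1 (positions 12-12)
  Group 6: 'a' x 4 (positions 13-16)
Total groups: 6

6


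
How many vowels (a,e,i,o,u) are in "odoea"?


Input: odoea
Checking each character:
  'o' at position 0: vowel (running total: 1)
  'd' at position 1: consonant
  'o' at position 2: vowel (running total: 2)
  'e' at position 3: vowel (running total: 3)
  'a' at position 4: vowel (running total: 4)
Total vowels: 4

4


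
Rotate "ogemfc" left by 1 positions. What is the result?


Input: "ogemfc", rotate left by 1
First 1 characters: "o"
Remaining characters: "gemfc"
Concatenate remaining + first: "gemfc" + "o" = "gemfco"

gemfco


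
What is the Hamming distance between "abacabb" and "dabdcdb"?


Comparing "abacabb" and "dabdcdb" position by position:
  Position 0: 'a' vs 'd' => differ
  Position 1: 'b' vs 'a' => differ
  Position 2: 'a' vs 'b' => differ
  Position 3: 'c' vs 'd' => differ
  Position 4: 'a' vs 'c' => differ
  Position 5: 'b' vs 'd' => differ
  Position 6: 'b' vs 'b' => same
Total differences (Hamming distance): 6

6


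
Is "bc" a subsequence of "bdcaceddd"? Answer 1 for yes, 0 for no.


Check if "bc" is a subsequence of "bdcaceddd"
Greedy scan:
  Position 0 ('b'): matches sub[0] = 'b'
  Position 1 ('d'): no match needed
  Position 2 ('c'): matches sub[1] = 'c'
  Position 3 ('a'): no match needed
  Position 4 ('c'): no match needed
  Position 5 ('e'): no match needed
  Position 6 ('d'): no match needed
  Position 7 ('d'): no match needed
  Position 8 ('d'): no match needed
All 2 characters matched => is a subsequence

1


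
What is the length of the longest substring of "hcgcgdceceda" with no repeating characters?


Input: "hcgcgdceceda"
Sliding window (track last position of each char):
  Position 0 ('h'): window [0,0] length 1 -- new best
  Position 1 ('c'): window [0,1] length 2 -- new best
  Position 2 ('g'): window [0,2] length 3 -- new best
  Position 3 ('c'): repeat (last at 1), move window start to 2
  Position 3 ('c'): window [2,3] length 2
  Position 4 ('g'): repeat (last at 2), move window start to 3
  Position 4 ('g'): window [3,4] length 2
  Position 5 ('d'): window [3,5] length 3
  Position 6 ('c'): repeat (last at 3), move window start to 4
  Position 6 ('c'): window [4,6] length 3
  Position 7 ('e'): window [4,7] length 4 -- new best
  Position 8 ('c'): repeat (last at 6), move window start to 7
  Position 8 ('c'): window [7,8] length 2
  Position 9 ('e'): repeat (last at 7), move window start to 8
  Position 9 ('e'): window [8,9] length 2
  Position 10 ('d'): window [8,10] length 3
  Position 11 ('a'): window [8,11] length 4
Longest substring with no repeats: "gdce" with length 4

4


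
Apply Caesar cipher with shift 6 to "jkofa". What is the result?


Caesar cipher: shift "jkofa" by 6
  'j' (pos 9) + 6 = pos 15 = 'p'
  'k' (pos 10) + 6 = pos 16 = 'q'
  'o' (pos 14) + 6 = pos 20 = 'u'
  'f' (pos 5) + 6 = pos 11 = 'l'
  'a' (pos 0) + 6 = pos 6 = 'g'
Result: pqulg

pqulg


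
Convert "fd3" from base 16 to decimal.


Input: "fd3" in base 16
Positional expansion:
  Digit 'f' (value 15) x 16^2 = 3840
  Digit 'd' (value 13) x 16^1 = 208
  Digit '3' (value 3) x 16^0 = 3
Sum = 4051

4051


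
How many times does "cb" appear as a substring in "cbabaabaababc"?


Searching for "cb" in "cbabaabaababc"
Scanning each position:
  Position 0: "cb" => MATCH
  Position 1: "ba" => no
  Position 2: "ab" => no
  Position 3: "ba" => no
  Position 4: "aa" => no
  Position 5: "ab" => no
  Position 6: "ba" => no
  Position 7: "aa" => no
  Position 8: "ab" => no
  Position 9: "ba" => no
  Position 10: "ab" => no
  Position 11: "bc" => no
Total occurrences: 1

1


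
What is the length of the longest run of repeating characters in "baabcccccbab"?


Input: "baabcccccbab"
Scanning for longest run:
  Position 1 ('a'): new char, reset run to 1
  Position 2 ('a'): continues run of 'a', length=2
  Position 3 ('b'): new char, reset run to 1
  Position 4 ('c'): new char, reset run to 1
  Position 5 ('c'): continues run of 'c', length=2
  Position 6 ('c'): continues run of 'c', length=3
  Position 7 ('c'): continues run of 'c', length=4
  Position 8 ('c'): continues run of 'c', length=5
  Position 9 ('b'): new char, reset run to 1
  Position 10 ('a'): new char, reset run to 1
  Position 11 ('b'): new char, reset run to 1
Longest run: 'c' with length 5

5


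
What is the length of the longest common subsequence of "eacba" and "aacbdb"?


LCS of "eacba" and "aacbdb"
DP table:
           a    a    c    b    d    b
      0    0    0    0    0    0    0
  e   0    0    0    0    0    0    0
  a   0    1    1    1    1    1    1
  c   0    1    1    2    2    2    2
  b   0    1    1    2    3    3    3
  a   0    1    2    2    3    3    3
LCS length = dp[5][6] = 3

3


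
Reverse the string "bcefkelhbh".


Input: bcefkelhbh
Reading characters right to left:
  Position 9: 'h'
  Position 8: 'b'
  Position 7: 'h'
  Position 6: 'l'
  Position 5: 'e'
  Position 4: 'k'
  Position 3: 'f'
  Position 2: 'e'
  Position 1: 'c'
  Position 0: 'b'
Reversed: hbhlekfecb

hbhlekfecb


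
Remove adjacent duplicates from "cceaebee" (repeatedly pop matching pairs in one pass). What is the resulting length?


Input: cceaebee
Stack-based adjacent duplicate removal:
  Read 'c': push. Stack: c
  Read 'c': matches stack top 'c' => pop. Stack: (empty)
  Read 'e': push. Stack: e
  Read 'a': push. Stack: ea
  Read 'e': push. Stack: eae
  Read 'b': push. Stack: eaeb
  Read 'e': push. Stack: eaebe
  Read 'e': matches stack top 'e' => pop. Stack: eaeb
Final stack: "eaeb" (length 4)

4


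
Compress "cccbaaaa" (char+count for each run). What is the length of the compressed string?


Input: cccbaaaa
Runs:
  'c' x 3 => "c3"
  'b' x 1 => "b1"
  'a' x 4 => "a4"
Compressed: "c3b1a4"
Compressed length: 6

6


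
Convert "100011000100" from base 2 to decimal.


Input: "100011000100" in base 2
Positional expansion:
  Digit '1' (value 1) x 2^11 = 2048
  Digit '0' (value 0) x 2^10 = 0
  Digit '0' (value 0) x 2^9 = 0
  Digit '0' (value 0) x 2^8 = 0
  Digit '1' (value 1) x 2^7 = 128
  Digit '1' (value 1) x 2^6 = 64
  Digit '0' (value 0) x 2^5 = 0
  Digit '0' (value 0) x 2^4 = 0
  Digit '0' (value 0) x 2^3 = 0
  Digit '1' (value 1) x 2^2 = 4
  Digit '0' (value 0) x 2^1 = 0
  Digit '0' (value 0) x 2^0 = 0
Sum = 2244

2244


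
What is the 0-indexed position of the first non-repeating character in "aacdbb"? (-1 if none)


Input: aacdbb
Character frequencies:
  'a': 2
  'b': 2
  'c': 1
  'd': 1
Scanning left to right for freq == 1:
  Position 0 ('a'): freq=2, skip
  Position 1 ('a'): freq=2, skip
  Position 2 ('c'): unique! => answer = 2

2


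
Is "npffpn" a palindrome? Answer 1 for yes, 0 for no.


Input: npffpn
Reversed: npffpn
  Compare pos 0 ('n') with pos 5 ('n'): match
  Compare pos 1 ('p') with pos 4 ('p'): match
  Compare pos 2 ('f') with pos 3 ('f'): match
Result: palindrome

1


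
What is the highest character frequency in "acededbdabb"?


Input: acededbdabb
Character counts:
  'a': 2
  'b': 3
  'c': 1
  'd': 3
  'e': 2
Maximum frequency: 3

3


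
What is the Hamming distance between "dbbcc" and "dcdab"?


Comparing "dbbcc" and "dcdab" position by position:
  Position 0: 'd' vs 'd' => same
  Position 1: 'b' vs 'c' => differ
  Position 2: 'b' vs 'd' => differ
  Position 3: 'c' vs 'a' => differ
  Position 4: 'c' vs 'b' => differ
Total differences (Hamming distance): 4

4


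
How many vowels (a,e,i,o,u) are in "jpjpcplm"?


Input: jpjpcplm
Checking each character:
  'j' at position 0: consonant
  'p' at position 1: consonant
  'j' at position 2: consonant
  'p' at position 3: consonant
  'c' at position 4: consonant
  'p' at position 5: consonant
  'l' at position 6: consonant
  'm' at position 7: consonant
Total vowels: 0

0


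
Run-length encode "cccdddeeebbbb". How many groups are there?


Input: cccdddeeebbbb
Scanning for consecutive runs:
  Group 1: 'c' x 3 (positions 0-2)
  Group 2: 'd' x 3 (positions 3-5)
  Group 3: 'e' x 3 (positions 6-8)
  Group 4: 'b' x 4 (positions 9-12)
Total groups: 4

4


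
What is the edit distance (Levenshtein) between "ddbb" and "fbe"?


Computing edit distance: "ddbb" -> "fbe"
DP table:
           f    b    e
      0    1    2    3
  d   1    1    2    3
  d   2    2    2    3
  b   3    3    2    3
  b   4    4    3    3
Edit distance = dp[4][3] = 3

3


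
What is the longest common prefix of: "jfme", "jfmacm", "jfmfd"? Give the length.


Words: jfme, jfmacm, jfmfd
  Position 0: all 'j' => match
  Position 1: all 'f' => match
  Position 2: all 'm' => match
  Position 3: ('e', 'a', 'f') => mismatch, stop
LCP = "jfm" (length 3)

3


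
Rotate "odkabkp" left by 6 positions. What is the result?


Input: "odkabkp", rotate left by 6
First 6 characters: "odkabk"
Remaining characters: "p"
Concatenate remaining + first: "p" + "odkabk" = "podkabk"

podkabk


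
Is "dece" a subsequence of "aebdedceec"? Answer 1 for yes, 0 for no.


Check if "dece" is a subsequence of "aebdedceec"
Greedy scan:
  Position 0 ('a'): no match needed
  Position 1 ('e'): no match needed
  Position 2 ('b'): no match needed
  Position 3 ('d'): matches sub[0] = 'd'
  Position 4 ('e'): matches sub[1] = 'e'
  Position 5 ('d'): no match needed
  Position 6 ('c'): matches sub[2] = 'c'
  Position 7 ('e'): matches sub[3] = 'e'
  Position 8 ('e'): no match needed
  Position 9 ('c'): no match needed
All 4 characters matched => is a subsequence

1


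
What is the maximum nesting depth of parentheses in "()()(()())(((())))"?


Input: "()()(()())(((())))"
Tracking depth:
  Position 0 '(': depth becomes 1
  Position 1 ')': depth becomes 0
  Position 2 '(': depth becomes 1
  Position 3 ')': depth becomes 0
  Position 4 '(': depth becomes 1
  Position 5 '(': depth becomes 2
  Position 6 ')': depth becomes 1
  Position 7 '(': depth becomes 2
  Position 8 ')': depth becomes 1
  Position 9 ')': depth becomes 0
  Position 10 '(': depth becomes 1
  Position 11 '(': depth becomes 2
  Position 12 '(': depth becomes 3
  Position 13 '(': depth becomes 4
  Position 14 ')': depth becomes 3
  Position 15 ')': depth becomes 2
  Position 16 ')': depth becomes 1
  Position 17 ')': depth becomes 0
Maximum depth reached: 4

4


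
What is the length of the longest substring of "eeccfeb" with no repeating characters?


Input: "eeccfeb"
Sliding window (track last position of each char):
  Position 0 ('e'): window [0,0] length 1 -- new best
  Position 1 ('e'): repeat (last at 0), move window start to 1
  Position 1 ('e'): window [1,1] length 1
  Position 2 ('c'): window [1,2] length 2 -- new best
  Position 3 ('c'): repeat (last at 2), move window start to 3
  Position 3 ('c'): window [3,3] length 1
  Position 4 ('f'): window [3,4] length 2
  Position 5 ('e'): window [3,5] length 3 -- new best
  Position 6 ('b'): window [3,6] length 4 -- new best
Longest substring with no repeats: "cfeb" with length 4

4


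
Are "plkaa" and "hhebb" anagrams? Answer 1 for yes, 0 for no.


Strings: "plkaa", "hhebb"
Sorted first:  aaklp
Sorted second: bbehh
Differ at position 0: 'a' vs 'b' => not anagrams

0


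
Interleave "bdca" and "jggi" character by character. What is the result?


Interleaving "bdca" and "jggi":
  Position 0: 'b' from first, 'j' from second => "bj"
  Position 1: 'd' from first, 'g' from second => "dg"
  Position 2: 'c' from first, 'g' from second => "cg"
  Position 3: 'a' from first, 'i' from second => "ai"
Result: bjdgcgai

bjdgcgai


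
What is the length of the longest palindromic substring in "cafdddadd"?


Input: "cafdddadd"
Checking substrings for palindromes:
  [4:9] "ddadd" (len 5) => palindrome
  [3:6] "ddd" (len 3) => palindrome
  [5:8] "dad" (len 3) => palindrome
  [3:5] "dd" (len 2) => palindrome
  [4:6] "dd" (len 2) => palindrome
  [7:9] "dd" (len 2) => palindrome
Longest palindromic substring: "ddadd" with length 5

5


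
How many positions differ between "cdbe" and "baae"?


Comparing "cdbe" and "baae" position by position:
  Position 0: 'c' vs 'b' => DIFFER
  Position 1: 'd' vs 'a' => DIFFER
  Position 2: 'b' vs 'a' => DIFFER
  Position 3: 'e' vs 'e' => same
Positions that differ: 3

3


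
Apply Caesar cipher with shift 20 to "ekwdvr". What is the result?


Caesar cipher: shift "ekwdvr" by 20
  'e' (pos 4) + 20 = pos 24 = 'y'
  'k' (pos 10) + 20 = pos 4 = 'e'
  'w' (pos 22) + 20 = pos 16 = 'q'
  'd' (pos 3) + 20 = pos 23 = 'x'
  'v' (pos 21) + 20 = pos 15 = 'p'
  'r' (pos 17) + 20 = pos 11 = 'l'
Result: yeqxpl

yeqxpl


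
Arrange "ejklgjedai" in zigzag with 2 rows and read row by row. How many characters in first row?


Zigzag "ejklgjedai" into 2 rows:
Placing characters:
  'e' => row 0
  'j' => row 1
  'k' => row 0
  'l' => row 1
  'g' => row 0
  'j' => row 1
  'e' => row 0
  'd' => row 1
  'a' => row 0
  'i' => row 1
Rows:
  Row 0: "ekgea"
  Row 1: "jljdi"
First row length: 5

5


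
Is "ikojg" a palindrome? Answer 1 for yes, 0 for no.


Input: ikojg
Reversed: gjoki
  Compare pos 0 ('i') with pos 4 ('g'): MISMATCH
  Compare pos 1 ('k') with pos 3 ('j'): MISMATCH
Result: not a palindrome

0


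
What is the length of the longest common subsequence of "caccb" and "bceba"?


LCS of "caccb" and "bceba"
DP table:
           b    c    e    b    a
      0    0    0    0    0    0
  c   0    0    1    1    1    1
  a   0    0    1    1    1    2
  c   0    0    1    1    1    2
  c   0    0    1    1    1    2
  b   0    1    1    1    2    2
LCS length = dp[5][5] = 2

2


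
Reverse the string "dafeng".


Input: dafeng
Reading characters right to left:
  Position 5: 'g'
  Position 4: 'n'
  Position 3: 'e'
  Position 2: 'f'
  Position 1: 'a'
  Position 0: 'd'
Reversed: gnefad

gnefad


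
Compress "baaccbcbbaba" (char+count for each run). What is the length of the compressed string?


Input: baaccbcbbaba
Runs:
  'b' x 1 => "b1"
  'a' x 2 => "a2"
  'c' x 2 => "c2"
  'b' x 1 => "b1"
  'c' x 1 => "c1"
  'b' x 2 => "b2"
  'a' x 1 => "a1"
  'b' x 1 => "b1"
  'a' x 1 => "a1"
Compressed: "b1a2c2b1c1b2a1b1a1"
Compressed length: 18

18


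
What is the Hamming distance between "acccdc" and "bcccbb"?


Comparing "acccdc" and "bcccbb" position by position:
  Position 0: 'a' vs 'b' => differ
  Position 1: 'c' vs 'c' => same
  Position 2: 'c' vs 'c' => same
  Position 3: 'c' vs 'c' => same
  Position 4: 'd' vs 'b' => differ
  Position 5: 'c' vs 'b' => differ
Total differences (Hamming distance): 3

3


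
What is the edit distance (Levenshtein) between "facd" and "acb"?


Computing edit distance: "facd" -> "acb"
DP table:
           a    c    b
      0    1    2    3
  f   1    1    2    3
  a   2    1    2    3
  c   3    2    1    2
  d   4    3    2    2
Edit distance = dp[4][3] = 2

2


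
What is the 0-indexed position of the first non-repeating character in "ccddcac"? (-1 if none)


Input: ccddcac
Character frequencies:
  'a': 1
  'c': 4
  'd': 2
Scanning left to right for freq == 1:
  Position 0 ('c'): freq=4, skip
  Position 1 ('c'): freq=4, skip
  Position 2 ('d'): freq=2, skip
  Position 3 ('d'): freq=2, skip
  Position 4 ('c'): freq=4, skip
  Position 5 ('a'): unique! => answer = 5

5


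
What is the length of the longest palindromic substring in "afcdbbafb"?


Input: "afcdbbafb"
Checking substrings for palindromes:
  [4:6] "bb" (len 2) => palindrome
Longest palindromic substring: "bb" with length 2

2


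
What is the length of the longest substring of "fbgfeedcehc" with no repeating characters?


Input: "fbgfeedcehc"
Sliding window (track last position of each char):
  Position 0 ('f'): window [0,0] length 1 -- new best
  Position 1 ('b'): window [0,1] length 2 -- new best
  Position 2 ('g'): window [0,2] length 3 -- new best
  Position 3 ('f'): repeat (last at 0), move window start to 1
  Position 3 ('f'): window [1,3] length 3
  Position 4 ('e'): window [1,4] length 4 -- new best
  Position 5 ('e'): repeat (last at 4), move window start to 5
  Position 5 ('e'): window [5,5] length 1
  Position 6 ('d'): window [5,6] length 2
  Position 7 ('c'): window [5,7] length 3
  Position 8 ('e'): repeat (last at 5), move window start to 6
  Position 8 ('e'): window [6,8] length 3
  Position 9 ('h'): window [6,9] length 4
  Position 10 ('c'): repeat (last at 7), move window start to 8
  Position 10 ('c'): window [8,10] length 3
Longest substring with no repeats: "bgfe" with length 4

4


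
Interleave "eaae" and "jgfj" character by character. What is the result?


Interleaving "eaae" and "jgfj":
  Position 0: 'e' from first, 'j' from second => "ej"
  Position 1: 'a' from first, 'g' from second => "ag"
  Position 2: 'a' from first, 'f' from second => "af"
  Position 3: 'e' from first, 'j' from second => "ej"
Result: ejagafej

ejagafej


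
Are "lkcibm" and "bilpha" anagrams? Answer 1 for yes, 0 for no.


Strings: "lkcibm", "bilpha"
Sorted first:  bciklm
Sorted second: abhilp
Differ at position 0: 'b' vs 'a' => not anagrams

0


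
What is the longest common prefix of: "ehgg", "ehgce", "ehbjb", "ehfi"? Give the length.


Words: ehgg, ehgce, ehbjb, ehfi
  Position 0: all 'e' => match
  Position 1: all 'h' => match
  Position 2: ('g', 'g', 'b', 'f') => mismatch, stop
LCP = "eh" (length 2)

2


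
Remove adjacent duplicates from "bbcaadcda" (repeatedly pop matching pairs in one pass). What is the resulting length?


Input: bbcaadcda
Stack-based adjacent duplicate removal:
  Read 'b': push. Stack: b
  Read 'b': matches stack top 'b' => pop. Stack: (empty)
  Read 'c': push. Stack: c
  Read 'a': push. Stack: ca
  Read 'a': matches stack top 'a' => pop. Stack: c
  Read 'd': push. Stack: cd
  Read 'c': push. Stack: cdc
  Read 'd': push. Stack: cdcd
  Read 'a': push. Stack: cdcda
Final stack: "cdcda" (length 5)

5


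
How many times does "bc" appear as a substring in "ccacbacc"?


Searching for "bc" in "ccacbacc"
Scanning each position:
  Position 0: "cc" => no
  Position 1: "ca" => no
  Position 2: "ac" => no
  Position 3: "cb" => no
  Position 4: "ba" => no
  Position 5: "ac" => no
  Position 6: "cc" => no
Total occurrences: 0

0


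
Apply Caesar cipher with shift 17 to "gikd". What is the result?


Caesar cipher: shift "gikd" by 17
  'g' (pos 6) + 17 = pos 23 = 'x'
  'i' (pos 8) + 17 = pos 25 = 'z'
  'k' (pos 10) + 17 = pos 1 = 'b'
  'd' (pos 3) + 17 = pos 20 = 'u'
Result: xzbu

xzbu


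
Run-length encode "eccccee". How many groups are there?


Input: eccccee
Scanning for consecutive runs:
  Group 1: 'e' x 1 (positions 0-0)
  Group 2: 'c' x 4 (positions 1-4)
  Group 3: 'e' x 2 (positions 5-6)
Total groups: 3

3


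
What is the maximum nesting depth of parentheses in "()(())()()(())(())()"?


Input: "()(())()()(())(())()"
Tracking depth:
  Position 0 '(': depth becomes 1
  Position 1 ')': depth becomes 0
  Position 2 '(': depth becomes 1
  Position 3 '(': depth becomes 2
  Position 4 ')': depth becomes 1
  Position 5 ')': depth becomes 0
  Position 6 '(': depth becomes 1
  Position 7 ')': depth becomes 0
  Position 8 '(': depth becomes 1
  Position 9 ')': depth becomes 0
  Position 10 '(': depth becomes 1
  Position 11 '(': depth becomes 2
  Position 12 ')': depth becomes 1
  Position 13 ')': depth becomes 0
  Position 14 '(': depth becomes 1
  Position 15 '(': depth becomes 2
  Position 16 ')': depth becomes 1
  Position 17 ')': depth becomes 0
  Position 18 '(': depth becomes 1
  Position 19 ')': depth becomes 0
Maximum depth reached: 2

2


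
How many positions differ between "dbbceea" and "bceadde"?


Comparing "dbbceea" and "bceadde" position by position:
  Position 0: 'd' vs 'b' => DIFFER
  Position 1: 'b' vs 'c' => DIFFER
  Position 2: 'b' vs 'e' => DIFFER
  Position 3: 'c' vs 'a' => DIFFER
  Position 4: 'e' vs 'd' => DIFFER
  Position 5: 'e' vs 'd' => DIFFER
  Position 6: 'a' vs 'e' => DIFFER
Positions that differ: 7

7


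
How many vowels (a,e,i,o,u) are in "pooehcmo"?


Input: pooehcmo
Checking each character:
  'p' at position 0: consonant
  'o' at position 1: vowel (running total: 1)
  'o' at position 2: vowel (running total: 2)
  'e' at position 3: vowel (running total: 3)
  'h' at position 4: consonant
  'c' at position 5: consonant
  'm' at position 6: consonant
  'o' at position 7: vowel (running total: 4)
Total vowels: 4

4


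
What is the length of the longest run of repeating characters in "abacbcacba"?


Input: "abacbcacba"
Scanning for longest run:
  Position 1 ('b'): new char, reset run to 1
  Position 2 ('a'): new char, reset run to 1
  Position 3 ('c'): new char, reset run to 1
  Position 4 ('b'): new char, reset run to 1
  Position 5 ('c'): new char, reset run to 1
  Position 6 ('a'): new char, reset run to 1
  Position 7 ('c'): new char, reset run to 1
  Position 8 ('b'): new char, reset run to 1
  Position 9 ('a'): new char, reset run to 1
Longest run: 'a' with length 1

1


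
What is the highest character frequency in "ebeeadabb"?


Input: ebeeadabb
Character counts:
  'a': 2
  'b': 3
  'd': 1
  'e': 3
Maximum frequency: 3

3


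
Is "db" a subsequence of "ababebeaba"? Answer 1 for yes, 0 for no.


Check if "db" is a subsequence of "ababebeaba"
Greedy scan:
  Position 0 ('a'): no match needed
  Position 1 ('b'): no match needed
  Position 2 ('a'): no match needed
  Position 3 ('b'): no match needed
  Position 4 ('e'): no match needed
  Position 5 ('b'): no match needed
  Position 6 ('e'): no match needed
  Position 7 ('a'): no match needed
  Position 8 ('b'): no match needed
  Position 9 ('a'): no match needed
Only matched 0/2 characters => not a subsequence

0


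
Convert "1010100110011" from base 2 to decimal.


Input: "1010100110011" in base 2
Positional expansion:
  Digit '1' (value 1) x 2^12 = 4096
  Digit '0' (value 0) x 2^11 = 0
  Digit '1' (value 1) x 2^10 = 1024
  Digit '0' (value 0) x 2^9 = 0
  Digit '1' (value 1) x 2^8 = 256
  Digit '0' (value 0) x 2^7 = 0
  Digit '0' (value 0) x 2^6 = 0
  Digit '1' (value 1) x 2^5 = 32
  Digit '1' (value 1) x 2^4 = 16
  Digit '0' (value 0) x 2^3 = 0
  Digit '0' (value 0) x 2^2 = 0
  Digit '1' (value 1) x 2^1 = 2
  Digit '1' (value 1) x 2^0 = 1
Sum = 5427

5427


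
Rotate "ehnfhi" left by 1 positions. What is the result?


Input: "ehnfhi", rotate left by 1
First 1 characters: "e"
Remaining characters: "hnfhi"
Concatenate remaining + first: "hnfhi" + "e" = "hnfhie"

hnfhie


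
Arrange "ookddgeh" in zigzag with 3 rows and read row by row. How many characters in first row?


Zigzag "ookddgeh" into 3 rows:
Placing characters:
  'o' => row 0
  'o' => row 1
  'k' => row 2
  'd' => row 1
  'd' => row 0
  'g' => row 1
  'e' => row 2
  'h' => row 1
Rows:
  Row 0: "od"
  Row 1: "odgh"
  Row 2: "ke"
First row length: 2

2


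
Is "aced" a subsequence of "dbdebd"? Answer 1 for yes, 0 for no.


Check if "aced" is a subsequence of "dbdebd"
Greedy scan:
  Position 0 ('d'): no match needed
  Position 1 ('b'): no match needed
  Position 2 ('d'): no match needed
  Position 3 ('e'): no match needed
  Position 4 ('b'): no match needed
  Position 5 ('d'): no match needed
Only matched 0/4 characters => not a subsequence

0
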